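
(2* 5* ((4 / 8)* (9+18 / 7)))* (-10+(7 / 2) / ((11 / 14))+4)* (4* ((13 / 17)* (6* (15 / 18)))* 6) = -631800 / 77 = -8205.19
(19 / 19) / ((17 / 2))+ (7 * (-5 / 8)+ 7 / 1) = 2.74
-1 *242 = -242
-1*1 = -1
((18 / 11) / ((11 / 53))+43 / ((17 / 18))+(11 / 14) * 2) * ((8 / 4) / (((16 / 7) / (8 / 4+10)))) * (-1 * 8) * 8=-76006176 / 2057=-36950.01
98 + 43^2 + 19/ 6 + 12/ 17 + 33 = 1983.87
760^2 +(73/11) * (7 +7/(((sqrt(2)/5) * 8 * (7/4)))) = 365 * sqrt(2)/44 +6354111/11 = 577658.19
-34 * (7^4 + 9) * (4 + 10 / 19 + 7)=-17944860 / 19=-944466.32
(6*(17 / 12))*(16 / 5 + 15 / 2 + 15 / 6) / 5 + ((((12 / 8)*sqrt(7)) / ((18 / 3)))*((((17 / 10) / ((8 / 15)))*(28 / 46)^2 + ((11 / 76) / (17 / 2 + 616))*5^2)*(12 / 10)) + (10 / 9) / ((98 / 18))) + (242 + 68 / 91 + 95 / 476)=266.53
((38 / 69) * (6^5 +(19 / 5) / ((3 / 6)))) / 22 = 67222 / 345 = 194.85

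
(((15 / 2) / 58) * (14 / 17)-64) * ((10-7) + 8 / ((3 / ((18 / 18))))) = -62999 / 174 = -362.06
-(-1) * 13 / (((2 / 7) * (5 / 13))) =1183 / 10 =118.30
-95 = -95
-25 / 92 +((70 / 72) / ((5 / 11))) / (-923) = -104723 / 382122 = -0.27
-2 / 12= -1 / 6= -0.17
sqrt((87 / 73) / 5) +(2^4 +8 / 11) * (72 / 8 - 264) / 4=-11730 / 11 +sqrt(31755) / 365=-1065.88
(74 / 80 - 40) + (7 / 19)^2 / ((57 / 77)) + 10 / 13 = -407911303 / 10700040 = -38.12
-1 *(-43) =43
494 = 494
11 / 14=0.79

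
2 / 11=0.18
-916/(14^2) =-4.67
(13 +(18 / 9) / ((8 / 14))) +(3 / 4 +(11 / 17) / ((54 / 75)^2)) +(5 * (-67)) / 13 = -130159 / 17901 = -7.27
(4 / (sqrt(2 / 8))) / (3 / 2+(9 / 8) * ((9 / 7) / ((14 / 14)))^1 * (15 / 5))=1.37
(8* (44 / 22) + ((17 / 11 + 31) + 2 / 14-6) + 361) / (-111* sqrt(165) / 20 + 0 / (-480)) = -124336* sqrt(165) / 282051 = -5.66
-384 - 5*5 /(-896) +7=-337767 /896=-376.97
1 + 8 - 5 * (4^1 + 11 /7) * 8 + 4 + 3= -1448 /7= -206.86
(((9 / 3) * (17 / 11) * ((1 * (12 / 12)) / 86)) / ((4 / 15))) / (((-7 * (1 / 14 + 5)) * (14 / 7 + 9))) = -765 / 1477652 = -0.00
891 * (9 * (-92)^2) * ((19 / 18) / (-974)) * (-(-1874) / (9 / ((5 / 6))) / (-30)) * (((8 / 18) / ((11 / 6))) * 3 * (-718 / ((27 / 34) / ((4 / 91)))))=-14714049039616 / 1196559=-12296969.09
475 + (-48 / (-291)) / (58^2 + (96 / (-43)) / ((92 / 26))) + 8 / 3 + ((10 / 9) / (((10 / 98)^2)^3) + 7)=2234101162547335192 / 2268689653125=984753.98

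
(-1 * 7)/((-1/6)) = 42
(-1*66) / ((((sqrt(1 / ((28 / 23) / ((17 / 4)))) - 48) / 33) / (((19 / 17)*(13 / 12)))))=179322*sqrt(2737) / 4380169+241008768 / 4380169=57.16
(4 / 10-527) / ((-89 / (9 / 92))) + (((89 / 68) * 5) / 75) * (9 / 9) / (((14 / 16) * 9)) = 15519185 / 26308044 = 0.59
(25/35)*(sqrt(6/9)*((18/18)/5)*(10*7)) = 10*sqrt(6)/3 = 8.16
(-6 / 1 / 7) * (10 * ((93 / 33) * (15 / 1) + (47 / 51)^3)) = -1256495360 / 3404709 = -369.05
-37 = -37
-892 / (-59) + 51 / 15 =5463 / 295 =18.52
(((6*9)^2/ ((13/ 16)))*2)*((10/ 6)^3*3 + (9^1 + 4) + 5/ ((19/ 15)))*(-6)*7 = -2296159488/ 247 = -9296192.26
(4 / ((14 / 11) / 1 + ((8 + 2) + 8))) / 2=11 / 106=0.10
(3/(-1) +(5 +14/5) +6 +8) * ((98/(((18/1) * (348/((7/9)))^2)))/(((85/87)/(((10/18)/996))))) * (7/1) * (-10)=-789929/38659616496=-0.00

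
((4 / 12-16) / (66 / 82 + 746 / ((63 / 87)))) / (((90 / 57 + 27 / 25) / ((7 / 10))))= -8970185 / 2242297362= -0.00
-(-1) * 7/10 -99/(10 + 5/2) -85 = -4611/50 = -92.22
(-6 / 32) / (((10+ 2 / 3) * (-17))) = 9 / 8704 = 0.00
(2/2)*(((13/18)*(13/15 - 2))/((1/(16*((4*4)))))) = -28288/135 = -209.54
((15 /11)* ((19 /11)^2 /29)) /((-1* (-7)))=5415 /270193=0.02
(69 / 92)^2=9 / 16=0.56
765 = 765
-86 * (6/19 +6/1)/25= -2064/95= -21.73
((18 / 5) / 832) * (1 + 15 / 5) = 9 / 520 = 0.02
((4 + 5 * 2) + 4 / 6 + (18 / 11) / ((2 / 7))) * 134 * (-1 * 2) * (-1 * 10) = 1803640 / 33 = 54655.76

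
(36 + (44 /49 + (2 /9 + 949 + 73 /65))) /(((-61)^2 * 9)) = 28299328 /959962185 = 0.03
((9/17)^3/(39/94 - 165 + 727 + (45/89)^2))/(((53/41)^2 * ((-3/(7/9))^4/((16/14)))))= 3434469685136/4214907792104429601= 0.00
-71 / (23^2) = -71 / 529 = -0.13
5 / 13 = 0.38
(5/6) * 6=5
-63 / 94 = -0.67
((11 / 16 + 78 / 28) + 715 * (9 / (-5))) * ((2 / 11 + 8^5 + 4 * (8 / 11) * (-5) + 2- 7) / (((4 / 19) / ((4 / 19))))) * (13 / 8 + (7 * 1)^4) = -995370679790925 / 9856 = -100991343322.94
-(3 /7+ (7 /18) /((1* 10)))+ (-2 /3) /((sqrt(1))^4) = -1429 /1260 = -1.13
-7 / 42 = -1 / 6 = -0.17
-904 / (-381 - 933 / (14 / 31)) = 0.37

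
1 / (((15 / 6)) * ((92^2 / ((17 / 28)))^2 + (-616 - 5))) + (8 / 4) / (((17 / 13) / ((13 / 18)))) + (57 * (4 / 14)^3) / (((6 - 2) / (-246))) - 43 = -1822376011436199088 / 14737422678185025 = -123.66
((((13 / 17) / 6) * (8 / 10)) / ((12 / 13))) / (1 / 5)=169 / 306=0.55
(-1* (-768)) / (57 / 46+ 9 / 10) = 359.02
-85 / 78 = -1.09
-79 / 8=-9.88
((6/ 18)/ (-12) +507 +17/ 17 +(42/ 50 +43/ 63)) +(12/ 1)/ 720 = 178329/ 350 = 509.51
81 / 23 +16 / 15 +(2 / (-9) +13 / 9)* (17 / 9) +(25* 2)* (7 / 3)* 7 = 7671496 / 9315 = 823.56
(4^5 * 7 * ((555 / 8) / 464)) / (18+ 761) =31080 / 22591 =1.38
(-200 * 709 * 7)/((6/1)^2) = -248150/9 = -27572.22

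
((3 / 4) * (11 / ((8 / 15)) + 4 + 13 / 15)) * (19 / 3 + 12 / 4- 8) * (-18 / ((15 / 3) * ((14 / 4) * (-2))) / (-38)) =-69 / 200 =-0.34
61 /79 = 0.77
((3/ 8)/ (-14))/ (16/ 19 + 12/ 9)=-171/ 13888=-0.01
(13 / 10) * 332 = 2158 / 5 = 431.60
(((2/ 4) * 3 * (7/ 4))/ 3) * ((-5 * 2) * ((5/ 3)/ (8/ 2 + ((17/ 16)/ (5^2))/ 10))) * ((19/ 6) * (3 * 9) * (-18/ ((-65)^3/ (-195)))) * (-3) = -567000/ 47489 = -11.94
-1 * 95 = -95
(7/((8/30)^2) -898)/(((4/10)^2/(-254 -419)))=215242225/64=3363159.77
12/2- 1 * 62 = -56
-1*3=-3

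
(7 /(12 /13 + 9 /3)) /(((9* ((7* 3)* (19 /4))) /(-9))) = -52 /2907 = -0.02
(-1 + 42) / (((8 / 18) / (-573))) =-211437 / 4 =-52859.25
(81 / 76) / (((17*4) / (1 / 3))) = 0.01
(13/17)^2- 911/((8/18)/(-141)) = 334101727/1156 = 289015.33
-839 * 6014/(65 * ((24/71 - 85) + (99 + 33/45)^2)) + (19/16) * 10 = 65600858575/16384852744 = 4.00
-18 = -18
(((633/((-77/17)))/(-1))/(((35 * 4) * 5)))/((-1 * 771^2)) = -3587/10680123300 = -0.00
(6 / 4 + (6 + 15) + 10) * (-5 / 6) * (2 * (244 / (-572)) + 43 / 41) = -5.30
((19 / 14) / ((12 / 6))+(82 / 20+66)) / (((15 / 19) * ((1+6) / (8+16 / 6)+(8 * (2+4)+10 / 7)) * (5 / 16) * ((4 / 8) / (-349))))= -5606961408 / 1402375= -3998.19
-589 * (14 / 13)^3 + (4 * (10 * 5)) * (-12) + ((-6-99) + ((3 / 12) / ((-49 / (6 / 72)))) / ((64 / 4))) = -267928590229 / 82677504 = -3240.65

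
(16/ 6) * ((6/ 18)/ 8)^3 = 1/ 5184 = 0.00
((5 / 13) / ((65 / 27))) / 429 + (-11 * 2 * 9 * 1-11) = -5050894 / 24167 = -209.00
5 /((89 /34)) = 170 /89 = 1.91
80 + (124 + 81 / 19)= 3957 / 19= 208.26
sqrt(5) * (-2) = -2 * sqrt(5) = -4.47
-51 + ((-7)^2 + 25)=23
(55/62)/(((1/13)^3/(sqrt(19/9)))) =120835*sqrt(19)/186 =2831.76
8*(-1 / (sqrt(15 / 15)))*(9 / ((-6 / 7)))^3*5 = 46305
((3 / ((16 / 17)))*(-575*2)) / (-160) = 5865 / 256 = 22.91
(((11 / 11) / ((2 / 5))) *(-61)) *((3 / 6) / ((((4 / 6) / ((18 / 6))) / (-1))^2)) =-24705 / 16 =-1544.06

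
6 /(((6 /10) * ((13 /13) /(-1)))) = -10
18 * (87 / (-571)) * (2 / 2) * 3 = -4698 / 571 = -8.23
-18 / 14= -9 / 7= -1.29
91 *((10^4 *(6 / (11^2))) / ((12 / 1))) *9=4095000 / 121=33842.98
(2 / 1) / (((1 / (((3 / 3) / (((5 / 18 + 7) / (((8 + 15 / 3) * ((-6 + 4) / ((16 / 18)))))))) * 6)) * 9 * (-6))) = 117 / 131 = 0.89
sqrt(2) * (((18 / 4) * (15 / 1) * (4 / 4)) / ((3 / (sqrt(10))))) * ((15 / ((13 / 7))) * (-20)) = -16254.49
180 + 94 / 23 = 4234 / 23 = 184.09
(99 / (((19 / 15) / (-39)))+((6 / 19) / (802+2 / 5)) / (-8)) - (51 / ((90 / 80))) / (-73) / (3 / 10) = -610214216975 / 200327184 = -3046.09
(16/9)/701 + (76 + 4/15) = 2405912/31545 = 76.27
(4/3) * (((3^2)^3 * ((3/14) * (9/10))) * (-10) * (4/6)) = -8748/7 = -1249.71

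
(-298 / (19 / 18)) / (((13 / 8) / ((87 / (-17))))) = 3733344 / 4199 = 889.10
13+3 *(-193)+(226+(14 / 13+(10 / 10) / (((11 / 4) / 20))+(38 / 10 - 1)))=-328.85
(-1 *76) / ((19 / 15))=-60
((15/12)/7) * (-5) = -25/28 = -0.89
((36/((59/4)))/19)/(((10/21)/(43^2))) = 2795688/5605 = 498.78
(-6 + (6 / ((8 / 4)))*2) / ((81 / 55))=0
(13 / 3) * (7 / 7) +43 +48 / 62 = 4474 / 93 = 48.11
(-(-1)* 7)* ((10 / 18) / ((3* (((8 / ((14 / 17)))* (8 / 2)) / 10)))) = 1225 / 3672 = 0.33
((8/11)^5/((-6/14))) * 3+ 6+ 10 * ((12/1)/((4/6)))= 29726110/161051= 184.58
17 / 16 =1.06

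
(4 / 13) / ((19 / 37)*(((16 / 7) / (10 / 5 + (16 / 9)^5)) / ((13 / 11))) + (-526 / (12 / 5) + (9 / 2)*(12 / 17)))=-61642387464 / 43260921451393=-0.00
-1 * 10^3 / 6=-500 / 3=-166.67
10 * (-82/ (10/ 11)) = -902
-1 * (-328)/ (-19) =-328/ 19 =-17.26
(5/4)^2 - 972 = -15527/16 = -970.44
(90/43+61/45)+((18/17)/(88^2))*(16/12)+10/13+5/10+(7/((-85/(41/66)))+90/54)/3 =2175929497/413950680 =5.26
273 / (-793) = -21 / 61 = -0.34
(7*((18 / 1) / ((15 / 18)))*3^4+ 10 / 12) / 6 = 367441 / 180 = 2041.34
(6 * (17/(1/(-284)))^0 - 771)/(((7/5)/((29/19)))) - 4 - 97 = -124358/133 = -935.02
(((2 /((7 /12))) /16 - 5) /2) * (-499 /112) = 33433 /3136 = 10.66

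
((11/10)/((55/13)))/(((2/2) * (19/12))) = 78/475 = 0.16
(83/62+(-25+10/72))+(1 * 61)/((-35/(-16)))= 170431/39060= 4.36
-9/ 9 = -1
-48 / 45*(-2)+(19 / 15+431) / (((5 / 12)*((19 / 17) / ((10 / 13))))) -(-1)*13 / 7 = 18621797 / 25935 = 718.02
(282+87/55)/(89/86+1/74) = 8271609/30580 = 270.49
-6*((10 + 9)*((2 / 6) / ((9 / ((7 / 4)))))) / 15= -133 / 270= -0.49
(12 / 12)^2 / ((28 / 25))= 25 / 28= 0.89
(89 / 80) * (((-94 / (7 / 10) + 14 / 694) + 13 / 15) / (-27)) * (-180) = -108143633 / 109305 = -989.37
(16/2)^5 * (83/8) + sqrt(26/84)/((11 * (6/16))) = 4 * sqrt(546)/693 + 339968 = 339968.13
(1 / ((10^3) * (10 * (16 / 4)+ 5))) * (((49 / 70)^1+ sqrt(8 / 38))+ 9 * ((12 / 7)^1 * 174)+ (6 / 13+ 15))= sqrt(19) / 427500+ 2457667 / 40950000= 0.06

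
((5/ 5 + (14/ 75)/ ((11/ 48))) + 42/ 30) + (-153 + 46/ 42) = -858686/ 5775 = -148.69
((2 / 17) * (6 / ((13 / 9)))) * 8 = 864 / 221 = 3.91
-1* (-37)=37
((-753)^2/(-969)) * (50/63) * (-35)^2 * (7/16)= -1929405625/7752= -248891.33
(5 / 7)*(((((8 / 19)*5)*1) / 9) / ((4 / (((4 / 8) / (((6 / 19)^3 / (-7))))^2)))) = 433317325 / 839808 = 515.97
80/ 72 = 10/ 9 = 1.11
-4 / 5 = -0.80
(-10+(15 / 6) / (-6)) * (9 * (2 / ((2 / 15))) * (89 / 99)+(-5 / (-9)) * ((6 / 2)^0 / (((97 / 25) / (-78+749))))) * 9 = -65252500 / 3201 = -20385.04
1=1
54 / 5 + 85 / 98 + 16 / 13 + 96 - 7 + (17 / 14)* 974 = 8182981 / 6370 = 1284.61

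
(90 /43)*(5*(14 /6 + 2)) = 1950 /43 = 45.35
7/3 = 2.33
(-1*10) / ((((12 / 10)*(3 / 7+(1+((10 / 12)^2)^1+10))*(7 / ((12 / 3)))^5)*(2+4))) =-10240 / 1467011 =-0.01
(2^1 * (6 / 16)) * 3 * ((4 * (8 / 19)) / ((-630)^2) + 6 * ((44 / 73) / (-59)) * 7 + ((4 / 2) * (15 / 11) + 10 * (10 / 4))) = 2438239733441 / 39697188300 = 61.42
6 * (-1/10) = -3/5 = -0.60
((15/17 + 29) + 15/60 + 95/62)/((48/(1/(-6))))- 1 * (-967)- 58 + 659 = 951872323/607104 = 1567.89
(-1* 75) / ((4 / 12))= -225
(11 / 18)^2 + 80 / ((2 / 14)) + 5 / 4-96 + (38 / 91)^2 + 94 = 750981107 / 1341522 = 559.80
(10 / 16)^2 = 25 / 64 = 0.39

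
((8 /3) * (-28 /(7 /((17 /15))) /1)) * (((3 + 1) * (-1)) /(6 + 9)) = 2176 /675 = 3.22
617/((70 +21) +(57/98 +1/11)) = 665126/98823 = 6.73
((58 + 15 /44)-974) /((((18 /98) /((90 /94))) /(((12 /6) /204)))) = -9870805 /210936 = -46.80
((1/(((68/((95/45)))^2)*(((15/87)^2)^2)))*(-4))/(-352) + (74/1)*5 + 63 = 8920020688441/20599920000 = 433.01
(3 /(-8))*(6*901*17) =-137853 /4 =-34463.25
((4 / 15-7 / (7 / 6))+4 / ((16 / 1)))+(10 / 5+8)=271 / 60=4.52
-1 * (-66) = 66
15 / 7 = 2.14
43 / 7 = 6.14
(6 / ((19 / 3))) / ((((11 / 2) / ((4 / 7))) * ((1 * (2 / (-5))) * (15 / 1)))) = -24 / 1463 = -0.02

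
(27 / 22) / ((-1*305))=-27 / 6710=-0.00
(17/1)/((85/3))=3/5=0.60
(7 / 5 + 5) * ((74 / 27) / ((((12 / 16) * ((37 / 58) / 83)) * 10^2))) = 308096 / 10125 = 30.43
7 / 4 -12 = -41 / 4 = -10.25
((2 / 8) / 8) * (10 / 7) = 5 / 112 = 0.04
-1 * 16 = -16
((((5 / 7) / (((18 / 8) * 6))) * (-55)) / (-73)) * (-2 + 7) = 0.20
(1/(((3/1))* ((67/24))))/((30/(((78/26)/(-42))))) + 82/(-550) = -57797/386925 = -0.15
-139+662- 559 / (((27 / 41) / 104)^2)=-10163186797 / 729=-13941271.33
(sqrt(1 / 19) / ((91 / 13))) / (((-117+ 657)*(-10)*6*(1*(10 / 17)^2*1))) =-289*sqrt(19) / 430920000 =-0.00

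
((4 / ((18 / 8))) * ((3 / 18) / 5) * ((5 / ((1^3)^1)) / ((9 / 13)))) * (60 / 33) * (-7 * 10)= -145600 / 2673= -54.47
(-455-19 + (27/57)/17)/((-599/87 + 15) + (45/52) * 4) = -40.94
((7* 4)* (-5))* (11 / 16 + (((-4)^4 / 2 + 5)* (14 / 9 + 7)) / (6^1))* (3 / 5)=-575575 / 36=-15988.19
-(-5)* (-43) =-215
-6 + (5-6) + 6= -1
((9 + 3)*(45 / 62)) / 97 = 270 / 3007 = 0.09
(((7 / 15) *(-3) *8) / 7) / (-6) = 4 / 15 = 0.27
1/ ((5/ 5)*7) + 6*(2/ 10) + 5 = 222/ 35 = 6.34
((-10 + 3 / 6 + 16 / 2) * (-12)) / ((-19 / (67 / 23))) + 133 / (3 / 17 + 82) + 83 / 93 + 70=3960158552 / 56775477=69.75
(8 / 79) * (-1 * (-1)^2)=-8 / 79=-0.10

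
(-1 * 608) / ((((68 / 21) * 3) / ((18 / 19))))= -1008 / 17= -59.29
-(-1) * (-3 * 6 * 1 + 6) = -12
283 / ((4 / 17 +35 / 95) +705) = 91409 / 227910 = 0.40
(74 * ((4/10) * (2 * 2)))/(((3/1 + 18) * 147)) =592/15435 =0.04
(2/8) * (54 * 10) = 135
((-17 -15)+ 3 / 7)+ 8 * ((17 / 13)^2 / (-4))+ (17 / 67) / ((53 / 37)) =-146249538 / 4200833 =-34.81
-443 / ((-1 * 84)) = 443 / 84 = 5.27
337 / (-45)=-337 / 45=-7.49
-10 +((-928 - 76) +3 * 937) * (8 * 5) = 72270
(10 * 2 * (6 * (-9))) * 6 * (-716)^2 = -3322010880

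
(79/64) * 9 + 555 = 566.11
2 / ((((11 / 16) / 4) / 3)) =384 / 11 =34.91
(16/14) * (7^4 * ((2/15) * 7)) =38416/15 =2561.07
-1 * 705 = -705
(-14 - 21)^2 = 1225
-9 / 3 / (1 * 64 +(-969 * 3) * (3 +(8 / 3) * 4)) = 3 / 39665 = 0.00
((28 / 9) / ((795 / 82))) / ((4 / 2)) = 1148 / 7155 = 0.16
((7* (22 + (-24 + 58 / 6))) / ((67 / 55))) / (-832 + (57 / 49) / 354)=-10239922 / 193386321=-0.05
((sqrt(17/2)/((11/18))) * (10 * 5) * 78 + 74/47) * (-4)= -140400 * sqrt(34)/11 - 296/47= -74430.45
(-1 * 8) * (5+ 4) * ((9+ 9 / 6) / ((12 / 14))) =-882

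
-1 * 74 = -74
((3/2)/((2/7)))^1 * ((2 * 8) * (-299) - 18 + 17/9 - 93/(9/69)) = -173663/6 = -28943.83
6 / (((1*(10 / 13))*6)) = 13 / 10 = 1.30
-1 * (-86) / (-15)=-86 / 15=-5.73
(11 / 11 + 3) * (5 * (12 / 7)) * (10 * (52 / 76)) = 31200 / 133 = 234.59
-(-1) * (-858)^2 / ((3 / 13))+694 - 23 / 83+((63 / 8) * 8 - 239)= 264816623 / 83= 3190561.72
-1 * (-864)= 864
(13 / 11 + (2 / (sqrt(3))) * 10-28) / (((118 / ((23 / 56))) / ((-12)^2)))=-1035 / 77 + 1380 * sqrt(3) / 413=-7.65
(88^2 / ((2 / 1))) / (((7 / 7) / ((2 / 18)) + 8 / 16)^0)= 3872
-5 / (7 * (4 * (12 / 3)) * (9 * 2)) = -5 / 2016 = -0.00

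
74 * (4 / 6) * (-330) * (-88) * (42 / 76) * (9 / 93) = 45128160 / 589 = 76618.27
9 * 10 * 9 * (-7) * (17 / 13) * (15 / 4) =-722925 / 26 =-27804.81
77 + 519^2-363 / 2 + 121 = 538755 / 2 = 269377.50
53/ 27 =1.96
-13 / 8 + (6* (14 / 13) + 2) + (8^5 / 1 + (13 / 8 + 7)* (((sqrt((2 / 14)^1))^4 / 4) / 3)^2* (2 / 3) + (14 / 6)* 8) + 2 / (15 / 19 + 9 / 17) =41862411267829 / 1276486848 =32795.02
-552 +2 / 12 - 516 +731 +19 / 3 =-661 / 2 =-330.50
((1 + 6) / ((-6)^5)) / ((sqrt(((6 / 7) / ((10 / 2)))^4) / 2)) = -8575 / 139968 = -0.06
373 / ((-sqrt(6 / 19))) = -663.76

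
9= 9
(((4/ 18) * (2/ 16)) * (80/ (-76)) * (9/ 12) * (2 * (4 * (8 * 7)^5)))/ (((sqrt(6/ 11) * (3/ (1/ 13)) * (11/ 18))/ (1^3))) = -5507317760 * sqrt(66)/ 8151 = -5489100.85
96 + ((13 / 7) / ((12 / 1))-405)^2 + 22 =1157308657 / 7056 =164017.67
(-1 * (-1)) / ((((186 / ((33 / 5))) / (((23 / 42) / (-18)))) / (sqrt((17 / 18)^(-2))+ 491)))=-60467 / 113832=-0.53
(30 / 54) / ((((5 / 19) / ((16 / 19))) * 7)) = 16 / 63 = 0.25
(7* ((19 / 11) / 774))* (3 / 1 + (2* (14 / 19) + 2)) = 287 / 2838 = 0.10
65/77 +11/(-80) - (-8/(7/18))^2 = -18217209/43120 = -422.48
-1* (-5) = 5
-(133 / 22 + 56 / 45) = -7217 / 990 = -7.29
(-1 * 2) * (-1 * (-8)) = -16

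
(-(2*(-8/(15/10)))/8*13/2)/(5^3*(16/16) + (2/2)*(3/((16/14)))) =208/3063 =0.07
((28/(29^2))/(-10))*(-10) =28/841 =0.03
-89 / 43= -2.07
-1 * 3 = -3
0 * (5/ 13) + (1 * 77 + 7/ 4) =315/ 4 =78.75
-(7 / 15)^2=-49 / 225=-0.22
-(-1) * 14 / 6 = 7 / 3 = 2.33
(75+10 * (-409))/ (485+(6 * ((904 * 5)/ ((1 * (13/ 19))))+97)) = -52195/ 522846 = -0.10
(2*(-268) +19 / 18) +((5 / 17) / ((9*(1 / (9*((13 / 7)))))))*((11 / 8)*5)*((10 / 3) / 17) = -38905309 / 72828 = -534.21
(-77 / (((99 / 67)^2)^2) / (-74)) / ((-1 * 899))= -141057847 / 580951001466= -0.00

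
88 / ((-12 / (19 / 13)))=-418 / 39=-10.72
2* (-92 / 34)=-92 / 17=-5.41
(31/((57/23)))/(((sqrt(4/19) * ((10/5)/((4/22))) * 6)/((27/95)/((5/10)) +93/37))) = 2574643 * sqrt(19)/8815620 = 1.27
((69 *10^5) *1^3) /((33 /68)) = 156400000 /11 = 14218181.82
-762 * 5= -3810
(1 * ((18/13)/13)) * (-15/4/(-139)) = 135/46982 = 0.00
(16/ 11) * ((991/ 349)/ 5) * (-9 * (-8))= 1141632/ 19195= 59.48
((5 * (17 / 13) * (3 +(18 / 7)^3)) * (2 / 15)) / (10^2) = 38879 / 222950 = 0.17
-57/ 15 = -19/ 5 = -3.80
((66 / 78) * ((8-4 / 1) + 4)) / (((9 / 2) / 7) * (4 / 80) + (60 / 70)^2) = 172480 / 19539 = 8.83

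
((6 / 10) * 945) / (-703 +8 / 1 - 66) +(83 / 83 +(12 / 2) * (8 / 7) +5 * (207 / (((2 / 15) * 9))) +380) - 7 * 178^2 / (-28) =9170.61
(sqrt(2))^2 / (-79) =-2 / 79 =-0.03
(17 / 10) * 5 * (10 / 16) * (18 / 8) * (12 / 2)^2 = 6885 / 16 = 430.31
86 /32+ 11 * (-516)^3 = -24180304853 /16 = -1511269053.31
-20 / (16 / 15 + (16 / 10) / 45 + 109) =-4500 / 24773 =-0.18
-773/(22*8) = -773/176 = -4.39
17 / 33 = 0.52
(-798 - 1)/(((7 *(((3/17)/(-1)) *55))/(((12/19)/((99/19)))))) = 54332/38115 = 1.43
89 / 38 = 2.34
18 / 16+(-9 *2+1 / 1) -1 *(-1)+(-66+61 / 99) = -63565 / 792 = -80.26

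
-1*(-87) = 87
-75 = -75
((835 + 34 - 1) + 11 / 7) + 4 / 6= 18275 / 21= 870.24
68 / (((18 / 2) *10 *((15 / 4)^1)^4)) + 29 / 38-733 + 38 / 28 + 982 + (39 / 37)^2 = 104625669160708 / 414794165625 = 252.24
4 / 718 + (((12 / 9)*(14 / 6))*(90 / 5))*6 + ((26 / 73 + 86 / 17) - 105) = 105329851 / 445519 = 236.42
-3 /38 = -0.08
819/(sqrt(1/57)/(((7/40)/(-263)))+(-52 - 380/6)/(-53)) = -127060536330 *sqrt(57)/233127001301 - 20973784923/466254002602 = -4.16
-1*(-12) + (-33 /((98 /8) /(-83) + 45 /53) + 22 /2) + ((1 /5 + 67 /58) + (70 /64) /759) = -22.69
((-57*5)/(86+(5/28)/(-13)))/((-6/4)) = 69160/31299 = 2.21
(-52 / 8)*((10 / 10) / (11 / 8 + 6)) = -52 / 59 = -0.88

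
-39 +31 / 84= -3245 / 84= -38.63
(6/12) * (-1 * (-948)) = 474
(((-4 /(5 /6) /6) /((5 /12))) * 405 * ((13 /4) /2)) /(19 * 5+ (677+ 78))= -3159 /2125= -1.49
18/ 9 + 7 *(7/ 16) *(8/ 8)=81/ 16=5.06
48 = 48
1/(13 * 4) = 1/52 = 0.02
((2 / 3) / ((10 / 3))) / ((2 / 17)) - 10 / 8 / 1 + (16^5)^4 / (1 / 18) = 435213295061266502894223369 / 20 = 21760664753063325144711170.00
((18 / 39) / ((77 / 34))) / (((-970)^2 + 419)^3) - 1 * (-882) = 882.00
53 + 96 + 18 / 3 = 155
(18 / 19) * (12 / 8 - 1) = 9 / 19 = 0.47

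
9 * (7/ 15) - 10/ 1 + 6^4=6451/ 5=1290.20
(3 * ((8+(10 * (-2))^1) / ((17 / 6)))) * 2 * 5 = -2160 / 17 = -127.06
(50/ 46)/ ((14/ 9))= 225/ 322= 0.70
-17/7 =-2.43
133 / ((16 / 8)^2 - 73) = -133 / 69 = -1.93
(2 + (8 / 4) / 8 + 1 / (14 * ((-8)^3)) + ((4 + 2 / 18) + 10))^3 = 1175841518215667239 / 268485921865728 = 4379.53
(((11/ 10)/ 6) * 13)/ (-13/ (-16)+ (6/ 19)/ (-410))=445588/ 151761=2.94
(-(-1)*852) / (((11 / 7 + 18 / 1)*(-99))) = -1988 / 4521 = -0.44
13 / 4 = 3.25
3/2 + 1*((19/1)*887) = 33709/2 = 16854.50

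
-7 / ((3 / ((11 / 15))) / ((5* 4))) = -308 / 9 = -34.22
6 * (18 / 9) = 12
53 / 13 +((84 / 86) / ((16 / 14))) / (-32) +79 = 5942409 / 71552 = 83.05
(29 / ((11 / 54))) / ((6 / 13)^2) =14703 / 22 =668.32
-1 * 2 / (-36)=1 / 18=0.06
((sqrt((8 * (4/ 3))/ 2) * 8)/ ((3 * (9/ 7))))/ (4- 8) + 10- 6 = 4- 56 * sqrt(3)/ 81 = 2.80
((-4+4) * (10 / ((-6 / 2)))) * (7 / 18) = 0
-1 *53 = -53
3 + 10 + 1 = 14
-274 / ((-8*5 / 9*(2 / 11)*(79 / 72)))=122067 / 395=309.03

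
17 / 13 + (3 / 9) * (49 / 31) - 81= -95711 / 1209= -79.17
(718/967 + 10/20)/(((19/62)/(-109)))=-8119737/18373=-441.94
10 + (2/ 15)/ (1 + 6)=1052/ 105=10.02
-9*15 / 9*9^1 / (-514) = 135 / 514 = 0.26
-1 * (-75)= 75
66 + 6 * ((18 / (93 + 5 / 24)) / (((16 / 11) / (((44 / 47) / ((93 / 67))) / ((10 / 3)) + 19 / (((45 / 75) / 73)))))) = 31087954788 / 16296545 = 1907.64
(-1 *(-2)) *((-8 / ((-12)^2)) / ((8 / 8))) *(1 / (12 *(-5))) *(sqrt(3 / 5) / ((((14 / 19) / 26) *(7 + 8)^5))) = 247 *sqrt(15) / 14352187500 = 0.00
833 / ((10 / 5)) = 833 / 2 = 416.50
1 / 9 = 0.11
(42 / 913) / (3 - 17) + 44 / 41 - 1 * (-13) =526678 / 37433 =14.07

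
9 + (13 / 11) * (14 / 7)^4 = 307 / 11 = 27.91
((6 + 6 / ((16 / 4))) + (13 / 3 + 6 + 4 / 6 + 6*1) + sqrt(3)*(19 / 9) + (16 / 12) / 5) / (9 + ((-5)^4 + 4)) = 19*sqrt(3) / 5742 + 743 / 19140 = 0.04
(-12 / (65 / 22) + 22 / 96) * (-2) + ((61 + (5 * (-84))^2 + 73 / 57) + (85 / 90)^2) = 141226081771 / 800280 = 176470.84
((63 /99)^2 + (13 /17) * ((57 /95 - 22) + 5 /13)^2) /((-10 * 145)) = -226051401 /969361250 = -0.23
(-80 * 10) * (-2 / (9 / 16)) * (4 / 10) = 10240 / 9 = 1137.78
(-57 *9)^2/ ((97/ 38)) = 10000422/ 97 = 103097.13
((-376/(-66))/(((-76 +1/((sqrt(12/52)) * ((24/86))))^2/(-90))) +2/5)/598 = 2073179227019/4017056150094845- 19109799936 * sqrt(39)/4017056150094845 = 0.00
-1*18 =-18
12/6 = 2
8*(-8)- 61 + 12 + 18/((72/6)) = -223/2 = -111.50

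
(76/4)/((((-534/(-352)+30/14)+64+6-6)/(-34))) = -795872/83357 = -9.55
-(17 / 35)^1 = -17 / 35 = -0.49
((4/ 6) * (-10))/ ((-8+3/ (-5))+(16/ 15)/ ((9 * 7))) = 6300/ 8111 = 0.78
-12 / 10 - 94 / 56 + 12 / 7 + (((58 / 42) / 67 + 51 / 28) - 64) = -445472 / 7035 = -63.32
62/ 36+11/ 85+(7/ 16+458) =5633939/ 12240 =460.29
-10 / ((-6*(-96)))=-5 / 288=-0.02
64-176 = -112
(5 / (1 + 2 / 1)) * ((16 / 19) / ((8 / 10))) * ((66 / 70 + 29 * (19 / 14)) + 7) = 4730 / 57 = 82.98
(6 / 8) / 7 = 3 / 28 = 0.11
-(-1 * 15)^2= -225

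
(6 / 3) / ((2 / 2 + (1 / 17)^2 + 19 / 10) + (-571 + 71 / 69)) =-398820 / 113078941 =-0.00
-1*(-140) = 140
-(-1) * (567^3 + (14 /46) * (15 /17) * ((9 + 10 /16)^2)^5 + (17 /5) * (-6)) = 4229151998698210132917 /2099165265920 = 2014682725.25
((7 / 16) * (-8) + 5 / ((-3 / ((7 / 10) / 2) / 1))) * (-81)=1323 / 4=330.75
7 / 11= 0.64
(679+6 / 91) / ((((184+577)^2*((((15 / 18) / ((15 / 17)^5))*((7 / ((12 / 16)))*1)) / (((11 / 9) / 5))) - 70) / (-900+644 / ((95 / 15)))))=-4893399286875 / 310996923636763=-0.02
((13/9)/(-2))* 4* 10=-260/9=-28.89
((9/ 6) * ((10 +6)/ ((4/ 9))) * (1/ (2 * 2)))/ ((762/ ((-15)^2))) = 2025/ 508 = 3.99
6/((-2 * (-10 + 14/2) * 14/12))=6/7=0.86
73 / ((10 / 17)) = 1241 / 10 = 124.10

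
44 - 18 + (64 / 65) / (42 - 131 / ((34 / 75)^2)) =1163191886 / 44740995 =26.00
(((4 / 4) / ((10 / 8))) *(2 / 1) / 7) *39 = 312 / 35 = 8.91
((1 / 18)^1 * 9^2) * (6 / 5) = 27 / 5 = 5.40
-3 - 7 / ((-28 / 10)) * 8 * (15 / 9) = 30.33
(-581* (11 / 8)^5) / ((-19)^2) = -93570631 / 11829248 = -7.91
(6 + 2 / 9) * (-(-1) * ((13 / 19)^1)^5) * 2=41584816 / 22284891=1.87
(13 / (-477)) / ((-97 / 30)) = 130 / 15423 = 0.01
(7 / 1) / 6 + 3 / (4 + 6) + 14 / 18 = 101 / 45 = 2.24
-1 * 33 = -33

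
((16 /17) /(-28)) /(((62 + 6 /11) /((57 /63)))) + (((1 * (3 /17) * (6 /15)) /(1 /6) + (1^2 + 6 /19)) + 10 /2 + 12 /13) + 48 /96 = 4332648323 /530837580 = 8.16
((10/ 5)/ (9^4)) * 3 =2/ 2187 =0.00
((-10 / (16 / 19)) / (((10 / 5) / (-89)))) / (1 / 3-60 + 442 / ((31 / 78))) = 786315 / 1566064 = 0.50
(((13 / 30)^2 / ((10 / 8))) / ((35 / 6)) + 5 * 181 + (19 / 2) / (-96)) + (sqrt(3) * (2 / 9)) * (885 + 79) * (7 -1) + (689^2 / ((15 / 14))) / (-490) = 194969 / 280000 + 3856 * sqrt(3) / 3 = 2226.96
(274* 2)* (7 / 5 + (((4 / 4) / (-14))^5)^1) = 515772531 / 672280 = 767.20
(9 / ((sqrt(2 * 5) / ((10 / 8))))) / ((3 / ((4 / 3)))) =sqrt(10) / 2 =1.58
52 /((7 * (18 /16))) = 416 /63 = 6.60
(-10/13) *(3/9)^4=-10/1053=-0.01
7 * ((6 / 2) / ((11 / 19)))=399 / 11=36.27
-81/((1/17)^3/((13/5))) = -5173389/5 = -1034677.80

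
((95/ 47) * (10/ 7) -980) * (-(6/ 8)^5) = 39058605/ 168448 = 231.87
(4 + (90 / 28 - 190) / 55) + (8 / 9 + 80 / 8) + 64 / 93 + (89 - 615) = -22076749 / 42966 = -513.82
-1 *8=-8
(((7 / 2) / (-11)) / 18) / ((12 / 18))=-7 / 264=-0.03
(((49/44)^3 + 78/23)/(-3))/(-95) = 9350279/558381120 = 0.02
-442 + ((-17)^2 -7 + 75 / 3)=-135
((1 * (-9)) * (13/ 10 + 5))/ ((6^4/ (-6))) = 21/ 80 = 0.26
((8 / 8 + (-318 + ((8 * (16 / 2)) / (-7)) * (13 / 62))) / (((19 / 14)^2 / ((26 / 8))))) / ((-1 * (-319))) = -6297655 / 3569929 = -1.76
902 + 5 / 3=2711 / 3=903.67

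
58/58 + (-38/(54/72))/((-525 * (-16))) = 3131/3150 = 0.99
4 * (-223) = -892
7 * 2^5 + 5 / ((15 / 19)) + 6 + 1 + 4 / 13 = 9268 / 39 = 237.64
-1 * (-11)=11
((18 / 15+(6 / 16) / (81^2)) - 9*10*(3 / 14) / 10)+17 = 9964007 / 612360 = 16.27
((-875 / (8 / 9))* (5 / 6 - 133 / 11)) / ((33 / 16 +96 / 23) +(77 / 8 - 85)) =-14952875 / 93291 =-160.28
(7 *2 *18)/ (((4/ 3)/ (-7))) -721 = -2044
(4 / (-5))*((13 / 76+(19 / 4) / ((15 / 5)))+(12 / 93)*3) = -15136 / 8835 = -1.71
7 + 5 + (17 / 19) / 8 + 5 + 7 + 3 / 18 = 11071 / 456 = 24.28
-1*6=-6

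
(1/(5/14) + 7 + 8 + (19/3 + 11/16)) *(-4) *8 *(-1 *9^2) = 321678/5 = 64335.60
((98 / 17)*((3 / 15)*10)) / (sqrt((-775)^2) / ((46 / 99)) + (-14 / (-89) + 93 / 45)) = 12036360 / 1743595633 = 0.01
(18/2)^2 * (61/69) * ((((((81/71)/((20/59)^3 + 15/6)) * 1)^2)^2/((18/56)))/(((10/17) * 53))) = 0.29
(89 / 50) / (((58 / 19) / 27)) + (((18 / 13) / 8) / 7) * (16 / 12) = 4163487 / 263900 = 15.78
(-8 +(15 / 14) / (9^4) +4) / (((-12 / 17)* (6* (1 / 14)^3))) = 102015011 / 39366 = 2591.45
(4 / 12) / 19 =1 / 57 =0.02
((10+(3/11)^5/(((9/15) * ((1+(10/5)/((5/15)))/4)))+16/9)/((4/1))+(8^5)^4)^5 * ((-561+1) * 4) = -70092016373378391990938437163410837041987816916716540146568329072186423745961897229788074642615122688478914783666004132082337070/15361083015539871166738130813608899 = -4562960586989248891515117000000000000000000000000000000000000000000000000000000000000000000000.00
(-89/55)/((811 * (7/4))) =-356/312235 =-0.00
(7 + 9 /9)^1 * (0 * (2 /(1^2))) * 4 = 0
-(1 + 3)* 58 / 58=-4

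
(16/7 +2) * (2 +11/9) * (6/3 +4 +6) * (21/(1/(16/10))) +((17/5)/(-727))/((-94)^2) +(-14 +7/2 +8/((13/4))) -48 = 2301492972509/417545180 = 5511.96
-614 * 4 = -2456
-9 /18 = -1 /2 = -0.50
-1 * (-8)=8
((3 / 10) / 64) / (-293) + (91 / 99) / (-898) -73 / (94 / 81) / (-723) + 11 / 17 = 1176551617559993 / 1605066209239680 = 0.73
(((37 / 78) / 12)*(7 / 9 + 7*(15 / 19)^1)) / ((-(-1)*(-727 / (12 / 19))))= -19943 / 92118897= -0.00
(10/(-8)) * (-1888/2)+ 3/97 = 114463/97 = 1180.03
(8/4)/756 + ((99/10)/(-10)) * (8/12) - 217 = -1028431/4725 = -217.66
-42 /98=-3 /7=-0.43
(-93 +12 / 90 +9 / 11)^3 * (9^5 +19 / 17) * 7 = -24618948169173655808 / 76366125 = -322380481780.03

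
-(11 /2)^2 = -121 /4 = -30.25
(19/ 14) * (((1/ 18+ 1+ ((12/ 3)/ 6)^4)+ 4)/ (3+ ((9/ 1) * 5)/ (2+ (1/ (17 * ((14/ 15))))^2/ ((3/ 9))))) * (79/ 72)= 7661618527/ 24845649696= 0.31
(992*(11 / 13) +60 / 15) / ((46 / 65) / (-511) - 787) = -28013020 / 26140251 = -1.07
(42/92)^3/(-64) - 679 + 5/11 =-678.55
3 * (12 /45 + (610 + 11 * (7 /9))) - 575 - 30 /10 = 19177 /15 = 1278.47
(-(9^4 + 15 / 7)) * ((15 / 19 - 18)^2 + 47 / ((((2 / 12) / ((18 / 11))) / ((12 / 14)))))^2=-893987104370274018 / 284669077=-3140443330.87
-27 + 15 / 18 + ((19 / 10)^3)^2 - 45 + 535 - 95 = 1247637643 / 3000000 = 415.88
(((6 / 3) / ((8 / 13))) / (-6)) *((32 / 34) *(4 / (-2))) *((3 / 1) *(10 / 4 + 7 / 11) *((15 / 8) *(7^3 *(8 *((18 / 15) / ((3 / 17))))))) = 3692052 / 11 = 335641.09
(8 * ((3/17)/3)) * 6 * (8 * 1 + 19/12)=460/17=27.06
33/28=1.18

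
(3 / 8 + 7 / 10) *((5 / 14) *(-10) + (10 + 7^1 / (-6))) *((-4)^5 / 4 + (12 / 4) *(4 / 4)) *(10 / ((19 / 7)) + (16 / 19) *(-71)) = 1281470047 / 15960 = 80292.61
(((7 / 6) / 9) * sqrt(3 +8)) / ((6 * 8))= 7 * sqrt(11) / 2592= 0.01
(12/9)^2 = 16/9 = 1.78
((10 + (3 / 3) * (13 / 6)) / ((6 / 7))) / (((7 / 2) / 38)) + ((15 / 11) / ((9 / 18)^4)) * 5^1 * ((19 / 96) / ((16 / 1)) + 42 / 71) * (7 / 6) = 230.97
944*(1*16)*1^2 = 15104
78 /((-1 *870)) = -0.09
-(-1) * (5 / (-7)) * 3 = -15 / 7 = -2.14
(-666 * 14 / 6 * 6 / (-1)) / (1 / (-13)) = -121212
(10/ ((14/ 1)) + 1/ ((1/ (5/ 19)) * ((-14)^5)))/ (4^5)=7299035/ 10463903744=0.00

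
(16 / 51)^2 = 256 / 2601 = 0.10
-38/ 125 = -0.30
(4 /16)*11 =2.75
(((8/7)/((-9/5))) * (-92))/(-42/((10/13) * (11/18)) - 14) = -0.57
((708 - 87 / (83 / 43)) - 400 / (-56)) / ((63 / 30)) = 3893110 / 12201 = 319.08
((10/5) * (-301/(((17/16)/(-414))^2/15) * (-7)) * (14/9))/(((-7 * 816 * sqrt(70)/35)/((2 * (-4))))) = 51360906240 * sqrt(70)/4913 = 87465127.57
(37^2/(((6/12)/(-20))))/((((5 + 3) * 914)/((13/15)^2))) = -231361/41130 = -5.63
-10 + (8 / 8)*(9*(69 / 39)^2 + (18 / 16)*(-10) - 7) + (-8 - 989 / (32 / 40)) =-420583 / 338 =-1244.33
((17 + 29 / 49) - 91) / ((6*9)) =-1199 / 882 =-1.36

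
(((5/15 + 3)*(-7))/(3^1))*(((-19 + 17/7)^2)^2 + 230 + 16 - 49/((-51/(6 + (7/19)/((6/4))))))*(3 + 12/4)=-10562235058360/2991303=-3530981.33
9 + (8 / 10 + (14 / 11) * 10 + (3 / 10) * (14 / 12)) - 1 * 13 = 2173 / 220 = 9.88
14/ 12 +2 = 19/ 6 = 3.17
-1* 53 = -53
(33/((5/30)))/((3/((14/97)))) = 9.53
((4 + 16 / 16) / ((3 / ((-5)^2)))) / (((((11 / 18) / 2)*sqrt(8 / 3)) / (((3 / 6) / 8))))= 375*sqrt(6) / 176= 5.22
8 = 8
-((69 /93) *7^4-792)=-30671 /31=-989.39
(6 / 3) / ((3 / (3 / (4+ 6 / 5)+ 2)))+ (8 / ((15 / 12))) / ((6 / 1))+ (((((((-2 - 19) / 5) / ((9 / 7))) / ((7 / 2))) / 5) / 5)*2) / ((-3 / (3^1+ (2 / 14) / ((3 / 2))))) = 25111 / 8775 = 2.86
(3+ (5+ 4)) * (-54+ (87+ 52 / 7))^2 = 961068 / 49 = 19613.63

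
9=9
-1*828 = -828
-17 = -17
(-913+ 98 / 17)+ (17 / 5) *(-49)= -91276 / 85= -1073.84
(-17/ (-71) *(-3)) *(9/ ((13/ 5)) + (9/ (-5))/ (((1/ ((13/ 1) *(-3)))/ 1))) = -244188/ 4615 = -52.91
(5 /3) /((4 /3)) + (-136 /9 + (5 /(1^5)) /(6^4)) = -17959 /1296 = -13.86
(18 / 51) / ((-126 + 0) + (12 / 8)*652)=1 / 2414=0.00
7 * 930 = 6510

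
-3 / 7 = -0.43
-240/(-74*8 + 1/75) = 18000/44399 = 0.41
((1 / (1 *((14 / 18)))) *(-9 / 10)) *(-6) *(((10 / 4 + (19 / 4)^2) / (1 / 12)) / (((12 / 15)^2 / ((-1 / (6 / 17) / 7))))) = -8282655 / 6272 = -1320.58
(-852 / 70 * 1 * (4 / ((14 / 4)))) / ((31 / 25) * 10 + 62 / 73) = -20732 / 19747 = -1.05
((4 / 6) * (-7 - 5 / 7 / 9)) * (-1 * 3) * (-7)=-892 / 9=-99.11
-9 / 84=-3 / 28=-0.11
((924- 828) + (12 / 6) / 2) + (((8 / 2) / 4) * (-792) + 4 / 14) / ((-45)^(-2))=-11221871 / 7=-1603124.43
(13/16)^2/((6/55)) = 9295/1536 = 6.05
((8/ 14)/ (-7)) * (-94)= 376/ 49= 7.67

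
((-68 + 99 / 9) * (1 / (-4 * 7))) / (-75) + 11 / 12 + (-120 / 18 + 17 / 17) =-836 / 175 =-4.78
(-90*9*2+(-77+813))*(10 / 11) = -8840 / 11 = -803.64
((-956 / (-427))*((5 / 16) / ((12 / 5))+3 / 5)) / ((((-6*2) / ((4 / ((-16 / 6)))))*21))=167539 / 17216640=0.01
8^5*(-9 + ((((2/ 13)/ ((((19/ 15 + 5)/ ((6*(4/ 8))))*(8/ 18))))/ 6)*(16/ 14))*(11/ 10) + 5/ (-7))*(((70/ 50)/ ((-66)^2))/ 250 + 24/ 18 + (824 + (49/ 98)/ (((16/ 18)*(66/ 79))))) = -108952806410532352/ 415861875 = -261992774.43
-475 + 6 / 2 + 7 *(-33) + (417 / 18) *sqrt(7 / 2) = -703 + 139 *sqrt(14) / 12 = -659.66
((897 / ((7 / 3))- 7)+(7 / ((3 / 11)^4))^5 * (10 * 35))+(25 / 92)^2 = 234469113969278675258956718381063 / 206585002190448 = 1134976457550992394.27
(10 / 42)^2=25 / 441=0.06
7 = 7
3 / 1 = 3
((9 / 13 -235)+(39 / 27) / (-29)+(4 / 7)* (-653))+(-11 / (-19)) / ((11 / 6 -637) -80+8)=-1163203380763 / 1914734367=-607.50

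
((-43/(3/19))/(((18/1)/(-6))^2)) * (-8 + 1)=5719/27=211.81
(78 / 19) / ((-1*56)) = -39 / 532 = -0.07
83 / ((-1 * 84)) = -0.99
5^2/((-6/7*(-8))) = 175/48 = 3.65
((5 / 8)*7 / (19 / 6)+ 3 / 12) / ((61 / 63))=1953 / 1159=1.69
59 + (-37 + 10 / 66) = 731 / 33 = 22.15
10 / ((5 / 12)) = 24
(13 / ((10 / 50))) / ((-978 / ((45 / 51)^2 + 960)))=-6016075 / 94214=-63.86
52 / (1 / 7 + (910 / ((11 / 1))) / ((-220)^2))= 19379360 / 53877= 359.70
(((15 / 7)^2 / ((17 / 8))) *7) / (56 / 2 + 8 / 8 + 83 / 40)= 72000 / 147917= 0.49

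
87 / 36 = 29 / 12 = 2.42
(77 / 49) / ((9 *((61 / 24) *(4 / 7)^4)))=0.64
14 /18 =7 /9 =0.78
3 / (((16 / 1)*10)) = 3 / 160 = 0.02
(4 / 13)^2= 16 / 169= 0.09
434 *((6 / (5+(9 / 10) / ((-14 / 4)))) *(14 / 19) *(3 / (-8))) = -478485 / 3154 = -151.71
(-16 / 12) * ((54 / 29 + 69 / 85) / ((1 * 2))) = -4394 / 2465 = -1.78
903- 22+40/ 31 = 27351/ 31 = 882.29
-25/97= -0.26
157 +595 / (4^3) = 10643 / 64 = 166.30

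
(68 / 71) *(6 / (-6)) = -68 / 71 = -0.96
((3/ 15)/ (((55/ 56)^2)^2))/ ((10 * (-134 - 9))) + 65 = 2126371567127/ 32713484375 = 65.00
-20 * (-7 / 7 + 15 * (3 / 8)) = -185 / 2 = -92.50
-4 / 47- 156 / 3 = -2448 / 47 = -52.09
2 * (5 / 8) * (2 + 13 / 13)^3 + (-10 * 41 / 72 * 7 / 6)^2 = 3633865 / 46656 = 77.89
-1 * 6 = -6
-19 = -19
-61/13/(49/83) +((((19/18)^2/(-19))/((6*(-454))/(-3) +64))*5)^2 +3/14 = -7.73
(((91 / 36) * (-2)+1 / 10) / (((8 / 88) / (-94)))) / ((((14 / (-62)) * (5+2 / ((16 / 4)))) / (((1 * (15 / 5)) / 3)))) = -1299644 / 315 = -4125.85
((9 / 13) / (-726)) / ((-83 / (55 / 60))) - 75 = -7121399 / 94952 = -75.00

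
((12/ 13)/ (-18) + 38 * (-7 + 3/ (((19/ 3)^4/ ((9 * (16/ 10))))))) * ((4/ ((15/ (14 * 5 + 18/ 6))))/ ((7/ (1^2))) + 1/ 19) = -2003876751496/ 2668322475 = -750.99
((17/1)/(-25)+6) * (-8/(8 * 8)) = -0.66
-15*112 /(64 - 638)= 120 /41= 2.93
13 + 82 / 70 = 496 / 35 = 14.17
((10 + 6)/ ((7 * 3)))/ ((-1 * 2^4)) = -1/ 21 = -0.05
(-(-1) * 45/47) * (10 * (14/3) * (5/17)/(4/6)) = 19.71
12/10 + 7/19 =149/95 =1.57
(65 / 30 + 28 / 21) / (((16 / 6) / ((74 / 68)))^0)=7 / 2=3.50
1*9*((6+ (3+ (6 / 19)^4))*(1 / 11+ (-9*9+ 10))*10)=-82427787000 / 1433531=-57499.83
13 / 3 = 4.33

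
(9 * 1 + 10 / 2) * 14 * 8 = 1568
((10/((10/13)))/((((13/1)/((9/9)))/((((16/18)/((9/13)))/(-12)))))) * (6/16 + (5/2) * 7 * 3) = -611/108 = -5.66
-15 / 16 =-0.94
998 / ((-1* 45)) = -998 / 45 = -22.18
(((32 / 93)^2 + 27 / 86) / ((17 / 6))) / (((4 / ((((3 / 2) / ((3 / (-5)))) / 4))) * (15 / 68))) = -321587 / 2975256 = -0.11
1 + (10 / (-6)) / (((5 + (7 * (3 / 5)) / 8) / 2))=263 / 663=0.40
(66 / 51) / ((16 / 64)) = 88 / 17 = 5.18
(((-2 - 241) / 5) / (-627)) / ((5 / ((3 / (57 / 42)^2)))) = 47628 / 1886225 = 0.03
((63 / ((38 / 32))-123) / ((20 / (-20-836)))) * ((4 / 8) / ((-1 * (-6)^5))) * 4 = 47401 / 61560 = 0.77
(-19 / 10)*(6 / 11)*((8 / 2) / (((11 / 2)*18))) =-76 / 1815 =-0.04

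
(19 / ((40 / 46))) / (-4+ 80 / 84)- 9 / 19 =-185883 / 24320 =-7.64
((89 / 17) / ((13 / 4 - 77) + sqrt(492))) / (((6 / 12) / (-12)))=68352 * sqrt(123) / 1345601 + 2520480 / 1345601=2.44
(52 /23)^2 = 5.11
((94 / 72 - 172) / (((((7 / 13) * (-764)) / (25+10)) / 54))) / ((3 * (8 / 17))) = 6790225 / 12224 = 555.48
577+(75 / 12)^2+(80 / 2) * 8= 14977 / 16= 936.06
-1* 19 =-19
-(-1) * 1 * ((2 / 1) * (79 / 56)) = 79 / 28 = 2.82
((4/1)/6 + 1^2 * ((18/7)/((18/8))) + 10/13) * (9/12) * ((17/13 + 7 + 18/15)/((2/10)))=108768/1183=91.94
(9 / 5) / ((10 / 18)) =81 / 25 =3.24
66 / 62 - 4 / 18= 235 / 279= 0.84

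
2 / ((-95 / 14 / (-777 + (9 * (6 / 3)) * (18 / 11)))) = 230244 / 1045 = 220.33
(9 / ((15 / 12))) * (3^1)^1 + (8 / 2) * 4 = 188 / 5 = 37.60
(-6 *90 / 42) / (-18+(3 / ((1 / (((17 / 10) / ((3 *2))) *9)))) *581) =-200 / 68859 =-0.00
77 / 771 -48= -36931 / 771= -47.90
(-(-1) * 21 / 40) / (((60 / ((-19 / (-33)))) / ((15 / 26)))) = 0.00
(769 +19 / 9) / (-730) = -694 / 657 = -1.06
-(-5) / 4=5 / 4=1.25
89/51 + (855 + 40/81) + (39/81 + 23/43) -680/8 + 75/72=366775177/473688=774.30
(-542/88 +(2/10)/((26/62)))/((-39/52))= 5417/715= 7.58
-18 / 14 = -1.29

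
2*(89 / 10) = 89 / 5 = 17.80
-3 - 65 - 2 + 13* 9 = 47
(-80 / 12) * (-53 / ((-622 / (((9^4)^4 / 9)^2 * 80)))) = -1926457782282065411582084000000.00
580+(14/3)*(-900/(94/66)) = -111340/47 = -2368.94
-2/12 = -1/6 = -0.17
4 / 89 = 0.04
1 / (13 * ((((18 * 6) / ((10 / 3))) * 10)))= 1 / 4212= 0.00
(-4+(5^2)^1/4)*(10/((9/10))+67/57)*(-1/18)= -2101/1368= -1.54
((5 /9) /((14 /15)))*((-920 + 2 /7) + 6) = -26650 /49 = -543.88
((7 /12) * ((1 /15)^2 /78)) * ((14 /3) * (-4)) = -49 /78975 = -0.00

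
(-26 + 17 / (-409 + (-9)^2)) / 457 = -8545 / 149896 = -0.06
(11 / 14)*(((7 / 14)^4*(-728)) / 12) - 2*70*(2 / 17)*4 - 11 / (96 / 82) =-10643 / 136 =-78.26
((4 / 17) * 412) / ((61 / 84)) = 138432 / 1037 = 133.49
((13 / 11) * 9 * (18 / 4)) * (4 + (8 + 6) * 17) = 11583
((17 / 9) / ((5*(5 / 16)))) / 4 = 68 / 225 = 0.30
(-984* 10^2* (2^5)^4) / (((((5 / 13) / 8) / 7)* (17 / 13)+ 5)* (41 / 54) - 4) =524063009328.16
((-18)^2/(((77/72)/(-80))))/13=-1866240/1001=-1864.38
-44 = -44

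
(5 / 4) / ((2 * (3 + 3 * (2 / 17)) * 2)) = 85 / 912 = 0.09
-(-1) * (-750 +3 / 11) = -8247 / 11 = -749.73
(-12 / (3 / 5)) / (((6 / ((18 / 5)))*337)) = -12 / 337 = -0.04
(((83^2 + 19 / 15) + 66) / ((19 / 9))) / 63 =104344 / 1995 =52.30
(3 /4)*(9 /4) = 27 /16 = 1.69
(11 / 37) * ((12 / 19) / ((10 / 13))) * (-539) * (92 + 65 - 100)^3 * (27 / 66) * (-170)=62696856222 / 37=1694509627.62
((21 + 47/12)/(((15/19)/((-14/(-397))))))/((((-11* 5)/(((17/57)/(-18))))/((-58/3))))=-1031849/159177150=-0.01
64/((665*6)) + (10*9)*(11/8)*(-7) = -6912547/7980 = -866.23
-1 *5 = -5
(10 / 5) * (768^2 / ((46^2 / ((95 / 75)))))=1867776 / 2645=706.15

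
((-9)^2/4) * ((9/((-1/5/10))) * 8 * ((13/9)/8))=-26325/2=-13162.50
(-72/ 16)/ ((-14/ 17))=153/ 28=5.46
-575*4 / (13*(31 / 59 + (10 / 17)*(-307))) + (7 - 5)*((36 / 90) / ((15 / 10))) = 17795404 / 11739195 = 1.52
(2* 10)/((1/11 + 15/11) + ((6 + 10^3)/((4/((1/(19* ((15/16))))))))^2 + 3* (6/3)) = 8934750/92389393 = 0.10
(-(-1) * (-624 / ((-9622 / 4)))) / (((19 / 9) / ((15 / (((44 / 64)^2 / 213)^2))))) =500942053048320 / 1338319169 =374306.87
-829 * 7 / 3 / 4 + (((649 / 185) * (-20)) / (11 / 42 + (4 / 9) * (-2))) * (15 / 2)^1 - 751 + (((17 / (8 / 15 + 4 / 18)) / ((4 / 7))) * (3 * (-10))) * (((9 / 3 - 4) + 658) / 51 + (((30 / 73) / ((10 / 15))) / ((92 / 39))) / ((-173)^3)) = -323729806511524502345 / 20735188109544624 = -15612.58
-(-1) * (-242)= -242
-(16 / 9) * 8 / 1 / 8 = -16 / 9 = -1.78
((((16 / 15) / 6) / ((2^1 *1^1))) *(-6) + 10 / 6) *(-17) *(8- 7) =-289 / 15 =-19.27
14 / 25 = 0.56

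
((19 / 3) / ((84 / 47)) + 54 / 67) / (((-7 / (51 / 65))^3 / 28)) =-1082417421 / 6311157125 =-0.17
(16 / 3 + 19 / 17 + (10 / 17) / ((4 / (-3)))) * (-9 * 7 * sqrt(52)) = -12873 * sqrt(13) / 17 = -2730.25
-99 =-99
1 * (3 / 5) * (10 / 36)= 1 / 6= 0.17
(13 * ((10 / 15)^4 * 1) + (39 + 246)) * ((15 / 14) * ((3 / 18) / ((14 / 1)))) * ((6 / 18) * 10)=582325 / 47628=12.23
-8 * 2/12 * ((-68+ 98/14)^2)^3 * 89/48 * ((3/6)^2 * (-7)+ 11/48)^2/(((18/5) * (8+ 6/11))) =-1343932406977019255/140341248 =-9576175401.95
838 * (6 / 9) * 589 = 987164 / 3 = 329054.67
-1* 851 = -851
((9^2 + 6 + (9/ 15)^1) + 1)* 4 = 1772/ 5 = 354.40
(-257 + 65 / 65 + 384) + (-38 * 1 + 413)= 503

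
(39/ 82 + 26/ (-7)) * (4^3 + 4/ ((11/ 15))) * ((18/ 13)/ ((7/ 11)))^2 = -14975928/ 14063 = -1064.92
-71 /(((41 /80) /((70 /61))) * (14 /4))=-113600 /2501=-45.42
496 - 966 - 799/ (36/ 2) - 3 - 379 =-16135/ 18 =-896.39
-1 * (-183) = 183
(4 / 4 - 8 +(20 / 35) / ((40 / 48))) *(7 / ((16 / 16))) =-221 / 5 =-44.20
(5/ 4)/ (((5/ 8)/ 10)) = 20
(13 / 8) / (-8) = -13 / 64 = -0.20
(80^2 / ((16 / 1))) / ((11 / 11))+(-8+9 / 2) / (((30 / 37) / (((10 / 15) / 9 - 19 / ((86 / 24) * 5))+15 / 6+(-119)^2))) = -42307896797 / 696600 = -60734.85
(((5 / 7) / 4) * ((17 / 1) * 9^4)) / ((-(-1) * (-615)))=-37179 / 1148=-32.39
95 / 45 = 19 / 9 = 2.11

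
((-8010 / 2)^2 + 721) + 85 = 16040831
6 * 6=36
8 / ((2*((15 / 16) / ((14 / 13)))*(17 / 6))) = 1792 / 1105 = 1.62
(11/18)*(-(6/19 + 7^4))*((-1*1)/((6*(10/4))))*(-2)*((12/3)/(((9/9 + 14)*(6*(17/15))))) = -200750/26163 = -7.67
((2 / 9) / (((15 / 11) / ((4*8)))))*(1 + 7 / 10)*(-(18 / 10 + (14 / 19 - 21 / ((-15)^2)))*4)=-83345152 / 961875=-86.65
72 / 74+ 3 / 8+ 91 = 27335 / 296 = 92.35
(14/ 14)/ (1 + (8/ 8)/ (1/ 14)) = 1/ 15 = 0.07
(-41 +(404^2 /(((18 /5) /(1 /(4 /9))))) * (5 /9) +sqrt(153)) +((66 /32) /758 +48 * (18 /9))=56739.59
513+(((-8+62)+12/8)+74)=1285/2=642.50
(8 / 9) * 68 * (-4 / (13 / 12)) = -8704 / 39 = -223.18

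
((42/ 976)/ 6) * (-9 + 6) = -0.02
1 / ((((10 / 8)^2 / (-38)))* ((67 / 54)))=-32832 / 1675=-19.60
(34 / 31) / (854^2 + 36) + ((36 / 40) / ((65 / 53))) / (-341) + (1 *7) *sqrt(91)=66.77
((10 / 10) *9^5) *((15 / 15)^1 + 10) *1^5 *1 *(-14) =-9093546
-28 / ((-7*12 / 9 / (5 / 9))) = 5 / 3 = 1.67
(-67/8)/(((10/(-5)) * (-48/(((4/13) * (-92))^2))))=-35443/507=-69.91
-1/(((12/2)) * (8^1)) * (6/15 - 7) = 11/80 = 0.14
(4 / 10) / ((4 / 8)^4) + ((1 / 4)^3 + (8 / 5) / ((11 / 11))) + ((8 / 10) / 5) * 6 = 14361 / 1600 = 8.98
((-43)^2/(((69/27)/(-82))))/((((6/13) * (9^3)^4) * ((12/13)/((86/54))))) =-550904003/701554968618804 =-0.00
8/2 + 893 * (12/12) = 897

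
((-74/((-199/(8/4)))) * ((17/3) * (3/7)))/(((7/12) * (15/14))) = 20128/6965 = 2.89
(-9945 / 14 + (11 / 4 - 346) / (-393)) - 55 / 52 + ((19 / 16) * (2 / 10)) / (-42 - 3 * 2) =-32526425539 / 45776640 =-710.55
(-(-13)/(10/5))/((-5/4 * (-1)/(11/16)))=143/40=3.58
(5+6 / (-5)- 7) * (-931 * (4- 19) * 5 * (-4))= 893760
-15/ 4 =-3.75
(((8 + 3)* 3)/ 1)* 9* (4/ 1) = 1188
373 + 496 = 869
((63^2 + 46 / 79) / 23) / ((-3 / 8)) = -2508776 / 5451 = -460.24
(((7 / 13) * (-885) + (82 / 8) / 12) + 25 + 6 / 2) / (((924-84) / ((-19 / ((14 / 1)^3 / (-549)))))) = -64754489 / 31962112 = -2.03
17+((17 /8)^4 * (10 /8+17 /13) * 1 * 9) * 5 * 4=500778401 /53248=9404.64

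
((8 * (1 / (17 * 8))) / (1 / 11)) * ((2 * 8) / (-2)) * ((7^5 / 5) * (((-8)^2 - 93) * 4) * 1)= 171565856 / 85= 2018421.84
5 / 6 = 0.83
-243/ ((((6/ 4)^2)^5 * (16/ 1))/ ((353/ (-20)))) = 5648/ 1215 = 4.65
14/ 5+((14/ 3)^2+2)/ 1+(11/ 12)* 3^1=5279/ 180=29.33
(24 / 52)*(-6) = -36 / 13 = -2.77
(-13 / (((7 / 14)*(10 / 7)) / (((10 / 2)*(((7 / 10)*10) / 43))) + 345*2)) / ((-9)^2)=-637 / 2742093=-0.00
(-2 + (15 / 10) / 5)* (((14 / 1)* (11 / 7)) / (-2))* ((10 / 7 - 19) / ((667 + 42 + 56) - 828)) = 7667 / 1470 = 5.22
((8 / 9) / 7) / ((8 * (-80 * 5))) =-1 / 25200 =-0.00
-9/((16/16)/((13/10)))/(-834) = 39/2780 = 0.01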